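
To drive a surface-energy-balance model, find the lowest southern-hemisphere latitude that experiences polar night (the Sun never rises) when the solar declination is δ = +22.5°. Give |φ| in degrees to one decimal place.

|φ| = 67.5°

Polar night requires cos H₀ = −tan φ tan δ ≥ 1, i.e. tan φ tan δ ≤ −1.
The boundary is |tan φ| · |tan δ| = 1, so |φ| = 90° − |δ| = 90° − 22.5° = 67.5° in the southern hemisphere.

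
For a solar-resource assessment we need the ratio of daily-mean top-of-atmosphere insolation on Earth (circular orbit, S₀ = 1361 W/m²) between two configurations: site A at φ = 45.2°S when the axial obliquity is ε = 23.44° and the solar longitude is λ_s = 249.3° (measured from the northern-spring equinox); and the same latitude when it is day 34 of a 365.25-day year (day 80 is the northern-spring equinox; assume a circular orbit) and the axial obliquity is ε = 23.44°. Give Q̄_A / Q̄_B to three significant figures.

Q̄_A / Q̄_B ≈ 1.10

— Configuration A (φ=-45.2°):
Solar declination: sin δ = sin ε · sin λ_s = sin 23.44° × sin 249.3° = -0.37211, so δ = -21.846°.
cos H₀ = −tan(-45.2°) tan(-21.846°) = -0.4037, H₀ = 1.9864 rad.
Bracket: H₀ sin φ sin δ + cos φ cos δ sin H₀ = 1.9864×-0.70957×-0.37211 + 0.70463×0.92819×0.91489 = 0.524485 + 0.598366 = 1.122851.
Q̄ = (S₀/π) × [bracket] = (1361/π) × 1.122851 = 486.44 W/m².
— Configuration B (φ=-45.2°):
Solar longitude: λ_s = 360° × (34 − 80)/365.25 = -45.339°, i.e. -45.339° + 360° = 314.661°.
sin δ = sin 23.44° × sin 314.661° = -0.28294, so δ = -16.436°.
cos H₀ = −tan(-45.2°) tan(-16.436°) = -0.2971, H₀ = 1.8724 rad.
Bracket: H₀ sin φ sin δ + cos φ cos δ sin H₀ = 1.8724×-0.70957×-0.28294 + 0.70463×0.95914×0.95486 = 0.375914 + 0.645331 = 1.021245.
Q̄ = (S₀/π) × [bracket] = (1361/π) × 1.021245 = 442.42 W/m².
Ratio Q̄_A / Q̄_B = 486.44 / 442.42 = 1.099.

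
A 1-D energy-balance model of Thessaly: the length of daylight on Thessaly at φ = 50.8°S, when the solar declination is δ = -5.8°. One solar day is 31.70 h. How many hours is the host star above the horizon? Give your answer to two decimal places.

17.11 h

cos H₀ = −tan φ · tan δ = −tan(-50.8°) × tan(-5.800°) = -0.1245, so H₀ = 1.6957 rad = 97.15°.
Daylight = 2H₀/(2π) × 31.70 h = (1.6957/π) × 31.70 = 17.11 h.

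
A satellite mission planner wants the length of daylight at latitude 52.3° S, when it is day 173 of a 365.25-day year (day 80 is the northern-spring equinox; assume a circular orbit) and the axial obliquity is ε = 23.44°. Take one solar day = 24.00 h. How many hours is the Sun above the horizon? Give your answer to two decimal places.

Solar longitude: L_s = 360° × (173 − 80)/365.25 = 91.663°.
sin δ = sin 23.44° × sin 91.663° = 0.39762, so δ = +23.430°.
cos h₀ = −tan ϕ · tan δ = −tan(-52.3°) × tan(+23.430°) = 0.5607, so h₀ = 0.9756 rad = 55.90°.
Daylight = 2h₀/(2π) × 24.00 h = (0.9756/π) × 24.00 = 7.45 h.

7.45 h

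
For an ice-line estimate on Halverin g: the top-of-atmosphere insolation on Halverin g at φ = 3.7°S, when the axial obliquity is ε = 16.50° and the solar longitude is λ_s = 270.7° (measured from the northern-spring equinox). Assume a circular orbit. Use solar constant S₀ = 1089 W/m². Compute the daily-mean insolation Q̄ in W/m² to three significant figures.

Q̄ ≈ 342 W/m²

Solar declination: sin δ = sin ε · sin λ_s = sin 16.50° × sin 270.7° = -0.28399, so δ = -16.499°.
cos H₀ = −tan(-3.7°) tan(-16.499°) = -0.0192, H₀ = 1.5900 rad.
Bracket: H₀ sin φ sin δ + cos φ cos δ sin H₀ = 1.5900×-0.06453×-0.28399 + 0.99792×0.95883×0.99982 = 0.029138 + 0.956663 = 0.985801.
Q̄ = (S₀/π) × [bracket] = (1089/π) × 0.985801 = 341.7 W/m².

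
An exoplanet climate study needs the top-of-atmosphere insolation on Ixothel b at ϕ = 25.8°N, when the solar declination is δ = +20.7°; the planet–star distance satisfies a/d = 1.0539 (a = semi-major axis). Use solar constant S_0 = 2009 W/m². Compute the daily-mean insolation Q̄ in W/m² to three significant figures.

Q̄ ≈ 780 W/m²

cos h₀ = −tan(+25.8°) tan(+20.700°) = -0.1827, h₀ = 1.7545 rad.
Bracket: h₀ sin ϕ sin δ + cos ϕ cos δ sin h₀ = 1.7545×0.43523×0.35347 + 0.90032×0.93544×0.98317 = 0.269914 + 0.828021 = 1.097935.
Inverse-square distance factor (a/d)² = 1.0539² = 1.110705.
Q̄ = (S_0/π) × 1.110705 × [bracket] = (2009/π) × 1.110705 × 1.097935 = 779.8 W/m².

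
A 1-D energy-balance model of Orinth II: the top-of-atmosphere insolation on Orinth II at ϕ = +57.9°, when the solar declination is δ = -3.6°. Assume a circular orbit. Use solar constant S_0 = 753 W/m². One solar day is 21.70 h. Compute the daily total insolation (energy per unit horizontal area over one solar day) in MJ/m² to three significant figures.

8.42 MJ/m²

cos h₀ = −tan(+57.9°) tan(-3.600°) = 0.1003, h₀ = 1.4703 rad.
Bracket: h₀ sin ϕ sin δ + cos ϕ cos δ sin h₀ = 1.4703×0.84712×-0.06279 + 0.53140×0.99803×0.99496 = -0.078206 + 0.527680 = 0.449474.
Q̄ = (S_0/π) × [bracket] = (753/π) × 0.449474 = 107.73 W/m².
Daily total = Q̄ × 21.70 h × 3600 s/h = 107.73 × 21.70 × 3600 / 10⁶ = 8.416 MJ/m².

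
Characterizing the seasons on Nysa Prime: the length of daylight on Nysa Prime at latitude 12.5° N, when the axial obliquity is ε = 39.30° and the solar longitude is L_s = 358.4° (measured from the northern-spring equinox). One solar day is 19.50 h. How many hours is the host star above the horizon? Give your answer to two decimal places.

Solar declination: sin δ = sin ε · sin L_s = sin 39.30° × sin 358.4° = -0.01769, so δ = -1.013°.
cos h₀ = −tan ϕ · tan δ = −tan(+12.5°) × tan(-1.013°) = 0.0039, so h₀ = 1.5669 rad = 89.78°.
Daylight = 2h₀/(2π) × 19.50 h = (1.5669/π) × 19.50 = 9.73 h.

9.73 h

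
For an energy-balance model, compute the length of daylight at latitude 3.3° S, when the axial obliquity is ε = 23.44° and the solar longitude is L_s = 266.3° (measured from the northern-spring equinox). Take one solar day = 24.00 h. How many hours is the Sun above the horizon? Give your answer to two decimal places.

12.19 h

Solar declination: sin δ = sin ε · sin L_s = sin 23.44° × sin 266.3° = -0.39696, so δ = -23.388°.
cos h₀ = −tan ϕ · tan δ = −tan(-3.3°) × tan(-23.388°) = -0.0249, so h₀ = 1.5957 rad = 91.43°.
Daylight = 2h₀/(2π) × 24.00 h = (1.5957/π) × 24.00 = 12.19 h.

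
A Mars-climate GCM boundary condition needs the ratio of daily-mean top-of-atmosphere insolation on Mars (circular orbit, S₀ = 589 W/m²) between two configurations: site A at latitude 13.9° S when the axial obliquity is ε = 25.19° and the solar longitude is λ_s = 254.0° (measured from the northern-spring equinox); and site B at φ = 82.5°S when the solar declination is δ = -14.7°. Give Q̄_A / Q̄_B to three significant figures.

Q̄_A / Q̄_B ≈ 1.32

— Configuration A (φ=-13.9°):
Solar declination: sin δ = sin ε · sin λ_s = sin 25.19° × sin 254.0° = -0.40913, so δ = -24.150°.
cos H₀ = −tan(-13.9°) tan(-24.150°) = -0.1110, H₀ = 1.6820 rad.
Bracket: H₀ sin φ sin δ + cos φ cos δ sin H₀ = 1.6820×-0.24023×-0.40913 + 0.97072×0.91247×0.99382 = 0.165316 + 0.880279 = 1.045595.
Q̄ = (S₀/π) × [bracket] = (589/π) × 1.045595 = 196.03 W/m².
— Configuration B (φ=-82.5°):
cos H₀ = −tan(-82.5°) tan(-14.700°) = -1.9927 ≤ −1 ⇒ polar day, H₀ = π.
Bracket: H₀ sin φ sin δ + cos φ cos δ sin H₀ = 3.1416×-0.99144×-0.25376 + 0.13053×0.96727×0.00000 = 0.790388 + 0.000000 = 0.790388.
Q̄ = (S₀/π) × [bracket] = (589/π) × 0.790388 = 148.19 W/m².
Ratio Q̄_A / Q̄_B = 196.03 / 148.19 = 1.323.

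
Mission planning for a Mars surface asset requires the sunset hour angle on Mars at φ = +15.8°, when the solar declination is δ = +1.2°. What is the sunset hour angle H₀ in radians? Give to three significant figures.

cos H₀ = −tan φ · tan δ = −tan(+15.8°) × tan(+1.200°) = -0.0059, so H₀ = 1.5767 rad = 90.34°.

H₀ = 1.58 rad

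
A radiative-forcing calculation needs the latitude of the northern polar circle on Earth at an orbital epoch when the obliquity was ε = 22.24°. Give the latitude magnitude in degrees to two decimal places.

67.76°

The polar circle is the lowest latitude that experiences at least one full rotation of continuous daylight at the northern-summer solstice; it lies at |φ| = 90° − ε = 90° − 22.24° = 67.76°.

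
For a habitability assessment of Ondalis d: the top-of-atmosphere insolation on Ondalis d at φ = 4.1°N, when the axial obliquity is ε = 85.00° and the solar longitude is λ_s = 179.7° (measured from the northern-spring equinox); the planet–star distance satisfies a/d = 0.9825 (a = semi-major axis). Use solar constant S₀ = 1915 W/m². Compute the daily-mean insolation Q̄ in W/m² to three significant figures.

Solar declination: sin δ = sin ε · sin λ_s = sin 85.00° × sin 179.7° = 0.00522, so δ = +0.299°.
cos H₀ = −tan(+4.1°) tan(+0.299°) = -0.0004, H₀ = 1.5712 rad.
Bracket: H₀ sin φ sin δ + cos φ cos δ sin H₀ = 1.5712×0.07150×0.00522 + 0.99744×0.99999×1.00000 = 0.000586 + 0.997430 = 0.998016.
Inverse-square distance factor (a/d)² = 0.9825² = 0.965306.
Q̄ = (S₀/π) × 0.965306 × [bracket] = (1915/π) × 0.965306 × 0.998016 = 587.2 W/m².

Q̄ ≈ 587 W/m²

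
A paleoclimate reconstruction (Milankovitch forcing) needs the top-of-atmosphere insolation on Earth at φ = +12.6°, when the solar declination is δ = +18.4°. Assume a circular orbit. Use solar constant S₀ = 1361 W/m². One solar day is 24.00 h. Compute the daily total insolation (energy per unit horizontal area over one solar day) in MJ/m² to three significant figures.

cos H₀ = −tan(+12.6°) tan(+18.400°) = -0.0744, H₀ = 1.6452 rad.
Bracket: H₀ sin φ sin δ + cos φ cos δ sin H₀ = 1.6452×0.21814×0.31565 + 0.97592×0.94888×0.99723 = 0.113282 + 0.923466 = 1.036748.
Q̄ = (S₀/π) × [bracket] = (1361/π) × 1.036748 = 449.14 W/m².
Daily total = Q̄ × 24.00 h × 3600 s/h = 449.14 × 24.00 × 3600 / 10⁶ = 38.81 MJ/m².

38.8 MJ/m²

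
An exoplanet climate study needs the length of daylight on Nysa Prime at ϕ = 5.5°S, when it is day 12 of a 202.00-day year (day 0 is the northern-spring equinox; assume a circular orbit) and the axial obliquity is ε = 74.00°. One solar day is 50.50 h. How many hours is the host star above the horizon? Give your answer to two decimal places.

24.67 h

Solar longitude: L_s = 360° × (12 − 0)/202.00 = 21.386°.
sin δ = sin 74.00° × sin 21.386° = 0.35053, so δ = +20.519°.
cos h₀ = −tan ϕ · tan δ = −tan(-5.5°) × tan(+20.519°) = 0.0360, so h₀ = 1.5348 rad = 87.93°.
Daylight = 2h₀/(2π) × 50.50 h = (1.5348/π) × 50.50 = 24.67 h.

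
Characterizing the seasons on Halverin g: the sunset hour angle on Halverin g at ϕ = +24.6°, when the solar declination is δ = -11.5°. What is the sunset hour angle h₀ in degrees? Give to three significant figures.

h₀ = 84.7°

cos h₀ = −tan ϕ · tan δ = −tan(+24.6°) × tan(-11.500°) = 0.0931, so h₀ = 1.4775 rad = 84.66°.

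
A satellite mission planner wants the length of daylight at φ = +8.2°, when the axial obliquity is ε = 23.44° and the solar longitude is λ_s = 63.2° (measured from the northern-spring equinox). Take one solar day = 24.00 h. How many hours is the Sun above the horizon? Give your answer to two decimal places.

Solar declination: sin δ = sin ε · sin λ_s = sin 23.44° × sin 63.2° = 0.35506, so δ = +20.797°.
cos H₀ = −tan φ · tan δ = −tan(+8.2°) × tan(+20.797°) = -0.0547, so H₀ = 1.6256 rad = 93.14°.
Daylight = 2H₀/(2π) × 24.00 h = (1.6256/π) × 24.00 = 12.42 h.

12.42 h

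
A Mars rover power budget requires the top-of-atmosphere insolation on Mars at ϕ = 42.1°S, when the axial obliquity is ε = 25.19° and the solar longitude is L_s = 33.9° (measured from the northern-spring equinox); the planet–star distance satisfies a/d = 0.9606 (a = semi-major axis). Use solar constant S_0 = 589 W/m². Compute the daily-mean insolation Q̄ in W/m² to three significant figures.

Q̄ ≈ 84.5 W/m²

Solar declination: sin δ = sin ε · sin L_s = sin 25.19° × sin 33.9° = 0.23739, so δ = +13.732°.
cos h₀ = −tan(-42.1°) tan(+13.732°) = 0.2208, h₀ = 1.3482 rad.
Bracket: h₀ sin ϕ sin δ + cos ϕ cos δ sin h₀ = 1.3482×-0.67043×0.23739 + 0.74198×0.97141×0.97532 = -0.214571 + 0.702978 = 0.488407.
Inverse-square distance factor (a/d)² = 0.9606² = 0.922752.
Q̄ = (S_0/π) × 0.922752 × [bracket] = (589/π) × 0.922752 × 0.488407 = 84.50 W/m².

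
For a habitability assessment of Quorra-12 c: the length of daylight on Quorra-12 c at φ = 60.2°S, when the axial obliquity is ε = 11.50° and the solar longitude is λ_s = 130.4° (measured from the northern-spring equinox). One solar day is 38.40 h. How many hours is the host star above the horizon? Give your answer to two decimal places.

15.88 h

Solar declination: sin δ = sin ε · sin λ_s = sin 11.50° × sin 130.4° = 0.15183, so δ = +8.733°.
cos H₀ = −tan φ · tan δ = −tan(-60.2°) × tan(+8.733°) = 0.2682, so H₀ = 1.2993 rad = 74.44°.
Daylight = 2H₀/(2π) × 38.40 h = (1.2993/π) × 38.40 = 15.88 h.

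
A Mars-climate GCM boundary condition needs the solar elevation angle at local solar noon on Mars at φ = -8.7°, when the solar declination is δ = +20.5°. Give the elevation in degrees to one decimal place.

At local noon the hour angle is zero, so the zenith angle equals |φ − δ| = |-8.7° − (+20.500°)| = 29.200°.
Elevation = 90° − 29.200° = 60.8°.

60.8°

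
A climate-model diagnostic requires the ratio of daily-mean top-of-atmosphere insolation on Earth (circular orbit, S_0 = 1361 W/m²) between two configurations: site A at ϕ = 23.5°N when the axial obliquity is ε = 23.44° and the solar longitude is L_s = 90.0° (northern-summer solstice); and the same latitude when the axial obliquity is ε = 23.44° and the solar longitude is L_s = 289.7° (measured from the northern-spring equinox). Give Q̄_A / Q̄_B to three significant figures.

— Configuration A (ϕ=+23.5°):
Solar declination: sin δ = sin ε · sin L_s = sin 23.44° × sin 90.0° = 0.39779, so δ = +23.440°.
cos h₀ = −tan(+23.5°) tan(+23.440°) = -0.1885, h₀ = 1.7605 rad.
Bracket: h₀ sin ϕ sin δ + cos ϕ cos δ sin h₀ = 1.7605×0.39875×0.39779 + 0.91706×0.91748×0.98207 = 0.279248 + 0.826298 = 1.105546.
Q̄ = (S_0/π) × [bracket] = (1361/π) × 1.105546 = 478.94 W/m².
— Configuration B (ϕ=+23.5°):
Solar declination: sin δ = sin ε · sin L_s = sin 23.44° × sin 289.7° = -0.37451, so δ = -21.994°.
cos h₀ = −tan(+23.5°) tan(-21.994°) = 0.1756, h₀ = 1.3943 rad.
Bracket: h₀ sin ϕ sin δ + cos ϕ cos δ sin h₀ = 1.3943×0.39875×-0.37451 + 0.91706×0.92722×0.98446 = -0.208219 + 0.837102 = 0.628883.
Q̄ = (S_0/π) × [bracket] = (1361/π) × 0.628883 = 272.44 W/m².
Ratio Q̄_A / Q̄_B = 478.94 / 272.44 = 1.758.

Q̄_A / Q̄_B ≈ 1.76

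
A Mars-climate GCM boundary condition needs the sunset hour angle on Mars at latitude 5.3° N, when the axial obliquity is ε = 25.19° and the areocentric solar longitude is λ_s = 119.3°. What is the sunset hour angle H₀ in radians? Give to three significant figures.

H₀ = 1.61 rad

sin δ = sin 25.19° × sin 119.3° = 0.37117, so δ = +21.788°.
cos H₀ = −tan φ · tan δ = −tan(+5.3°) × tan(+21.788°) = -0.0371, so H₀ = 1.6079 rad = 92.13°.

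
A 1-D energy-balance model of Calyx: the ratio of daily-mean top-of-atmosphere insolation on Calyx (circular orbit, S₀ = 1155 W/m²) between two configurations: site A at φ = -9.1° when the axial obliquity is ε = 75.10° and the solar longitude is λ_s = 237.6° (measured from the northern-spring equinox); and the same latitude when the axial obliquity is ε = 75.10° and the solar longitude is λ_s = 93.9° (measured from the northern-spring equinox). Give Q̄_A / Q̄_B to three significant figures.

Q̄_A / Q̄_B ≈ 11.5

— Configuration A (φ=-9.1°):
Solar declination: sin δ = sin ε · sin λ_s = sin 75.10° × sin 237.6° = -0.81594, so δ = -54.680°.
cos H₀ = −tan(-9.1°) tan(-54.680°) = -0.2261, H₀ = 1.7988 rad.
Bracket: H₀ sin φ sin δ + cos φ cos δ sin H₀ = 1.7988×-0.15816×-0.81594 + 0.98741×0.57814×0.97411 = 0.232133 + 0.556082 = 0.788215.
Q̄ = (S₀/π) × [bracket] = (1155/π) × 0.788215 = 289.79 W/m².
— Configuration B (φ=-9.1°):
Solar declination: sin δ = sin ε · sin λ_s = sin 75.10° × sin 93.9° = 0.96414, so δ = +74.609°.
cos H₀ = −tan(-9.1°) tan(+74.609°) = 0.5819, H₀ = 0.9498 rad.
Bracket: H₀ sin φ sin δ + cos φ cos δ sin H₀ = 0.9498×-0.15816×0.96414 + 0.98741×0.26540×0.81328 = -0.144833 + 0.213127 = 0.068294.
Q̄ = (S₀/π) × [bracket] = (1155/π) × 0.068294 = 25.108 W/m².
Ratio Q̄_A / Q̄_B = 289.79 / 25.108 = 11.54.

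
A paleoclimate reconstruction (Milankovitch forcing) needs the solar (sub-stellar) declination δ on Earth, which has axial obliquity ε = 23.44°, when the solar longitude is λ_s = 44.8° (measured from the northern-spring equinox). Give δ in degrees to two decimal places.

sin δ = sin ε · sin λ_s = sin 23.44° × sin 44.8° = 0.280295.
δ = arcsin(0.280295) = +16.28°.

δ = +16.28°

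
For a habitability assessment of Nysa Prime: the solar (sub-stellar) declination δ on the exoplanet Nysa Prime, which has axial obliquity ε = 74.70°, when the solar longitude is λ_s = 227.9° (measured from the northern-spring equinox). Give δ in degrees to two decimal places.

δ = -45.70°

sin δ = sin ε · sin λ_s = sin 74.70° × sin 227.9° = -0.715678.
δ = arcsin(-0.715678) = -45.70°.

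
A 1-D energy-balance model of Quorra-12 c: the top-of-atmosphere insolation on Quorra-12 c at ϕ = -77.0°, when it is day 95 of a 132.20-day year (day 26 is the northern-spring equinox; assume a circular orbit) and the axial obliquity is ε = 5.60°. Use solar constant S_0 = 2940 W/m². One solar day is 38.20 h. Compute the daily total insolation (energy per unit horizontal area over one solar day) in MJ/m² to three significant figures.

31.6 MJ/m²

Solar longitude: L_s = 360° × (95 − 26)/132.20 = 187.897°.
sin δ = sin 5.60° × sin 187.897° = -0.01341, so δ = -0.768°.
cos h₀ = −tan(-77.0°) tan(-0.768°) = -0.0581, h₀ = 1.6289 rad.
Bracket: h₀ sin ϕ sin δ + cos ϕ cos δ sin h₀ = 1.6289×-0.97437×-0.01341 + 0.22495×0.99991×0.99831 = 0.021284 + 0.224550 = 0.245834.
Q̄ = (S_0/π) × [bracket] = (2940/π) × 0.245834 = 230.06 W/m².
Daily total = Q̄ × 38.20 h × 3600 s/h = 230.06 × 38.20 × 3600 / 10⁶ = 31.64 MJ/m².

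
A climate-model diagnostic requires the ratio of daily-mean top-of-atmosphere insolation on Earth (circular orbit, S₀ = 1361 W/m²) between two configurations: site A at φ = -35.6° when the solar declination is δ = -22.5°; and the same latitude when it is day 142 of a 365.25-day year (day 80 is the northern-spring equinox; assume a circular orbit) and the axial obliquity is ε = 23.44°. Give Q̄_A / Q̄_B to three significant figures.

Q̄_A / Q̄_B ≈ 2.41

— Configuration A (φ=-35.6°):
cos H₀ = −tan(-35.6°) tan(-22.500°) = -0.2965, H₀ = 1.8719 rad.
Bracket: H₀ sin φ sin δ + cos φ cos δ sin H₀ = 1.8719×-0.58212×-0.38268 + 0.81310×0.92388×0.95502 = 0.416995 + 0.717418 = 1.134413.
Q̄ = (S₀/π) × [bracket] = (1361/π) × 1.134413 = 491.45 W/m².
— Configuration B (φ=-35.6°):
Solar longitude: λ_s = 360° × (142 − 80)/365.25 = 61.109°.
sin δ = sin 23.44° × sin 61.109° = 0.34828, so δ = +20.382°.
cos H₀ = −tan(-35.6°) tan(+20.382°) = 0.2660, H₀ = 1.3016 rad.
Bracket: H₀ sin φ sin δ + cos φ cos δ sin H₀ = 1.3016×-0.58212×0.34828 + 0.81310×0.93739×0.96397 = -0.263887 + 0.734730 = 0.470843.
Q̄ = (S₀/π) × [bracket] = (1361/π) × 0.470843 = 203.98 W/m².
Ratio Q̄_A / Q̄_B = 491.45 / 203.98 = 2.409.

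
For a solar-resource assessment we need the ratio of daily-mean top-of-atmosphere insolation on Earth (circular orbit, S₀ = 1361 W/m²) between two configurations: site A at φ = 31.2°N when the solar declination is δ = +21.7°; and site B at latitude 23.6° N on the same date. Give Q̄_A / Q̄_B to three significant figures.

— Configuration A (φ=+31.2°):
cos H₀ = −tan(+31.2°) tan(+21.700°) = -0.2410, H₀ = 1.8142 rad.
Bracket: H₀ sin φ sin δ + cos φ cos δ sin H₀ = 1.8142×0.51803×0.36975 + 0.85536×0.92913×0.97052 = 0.347495 + 0.771312 = 1.118807.
Q̄ = (S₀/π) × [bracket] = (1361/π) × 1.118807 = 484.69 W/m².
— Configuration B (φ=+23.6°):
cos H₀ = −tan(+23.6°) tan(+21.700°) = -0.1739, H₀ = 1.7455 rad.
Bracket: H₀ sin φ sin δ + cos φ cos δ sin H₀ = 1.7455×0.40035×0.36975 + 0.91636×0.92913×0.98477 = 0.258385 + 0.838450 = 1.096835.
Q̄ = (S₀/π) × [bracket] = (1361/π) × 1.096835 = 475.17 W/m².
Ratio Q̄_A / Q̄_B = 484.69 / 475.17 = 1.020.

Q̄_A / Q̄_B ≈ 1.02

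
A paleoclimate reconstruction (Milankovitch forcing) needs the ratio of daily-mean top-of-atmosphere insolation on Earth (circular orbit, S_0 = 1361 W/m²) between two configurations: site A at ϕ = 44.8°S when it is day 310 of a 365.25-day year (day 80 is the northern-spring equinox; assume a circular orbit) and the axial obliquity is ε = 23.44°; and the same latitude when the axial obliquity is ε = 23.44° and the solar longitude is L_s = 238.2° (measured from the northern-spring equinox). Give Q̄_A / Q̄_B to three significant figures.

— Configuration A (ϕ=-44.8°):
Solar longitude: L_s = 360° × (310 − 80)/365.25 = 226.694°.
sin δ = sin 23.44° × sin 226.694° = -0.28947, so δ = -16.826°.
cos h₀ = −tan(-44.8°) tan(-16.826°) = -0.3003, h₀ = 1.8758 rad.
Bracket: h₀ sin ϕ sin δ + cos ϕ cos δ sin h₀ = 1.8758×-0.70463×-0.28947 + 0.70957×0.95719×0.95384 = 0.382606 + 0.647842 = 1.030448.
Q̄ = (S_0/π) × [bracket] = (1361/π) × 1.030448 = 446.41 W/m².
— Configuration B (ϕ=-44.8°):
Solar declination: sin δ = sin ε · sin L_s = sin 23.44° × sin 238.2° = -0.33808, so δ = -19.760°.
cos h₀ = −tan(-44.8°) tan(-19.760°) = -0.3567, h₀ = 1.9356 rad.
Bracket: h₀ sin ϕ sin δ + cos ϕ cos δ sin h₀ = 1.9356×-0.70463×-0.33808 + 0.70957×0.94112×0.93421 = 0.461101 + 0.623857 = 1.084958.
Q̄ = (S_0/π) × [bracket] = (1361/π) × 1.084958 = 470.03 W/m².
Ratio Q̄_A / Q̄_B = 446.41 / 470.03 = 0.9497.

Q̄_A / Q̄_B ≈ 0.950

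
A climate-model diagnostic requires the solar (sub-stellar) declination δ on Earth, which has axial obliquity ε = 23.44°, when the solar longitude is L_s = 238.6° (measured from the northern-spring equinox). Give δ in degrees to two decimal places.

δ = -19.85°

sin δ = sin ε · sin L_s = sin 23.44° × sin 238.6° = -0.339533.
δ = arcsin(-0.339533) = -19.85°.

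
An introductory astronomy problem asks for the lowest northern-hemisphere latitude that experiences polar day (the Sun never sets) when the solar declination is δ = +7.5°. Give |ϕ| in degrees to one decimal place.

|ϕ| = 82.5°

Polar day requires cos h₀ = −tan ϕ tan δ ≤ −1, i.e. tan ϕ tan δ ≥ 1.
The boundary is |tan ϕ| · |tan δ| = 1, so |ϕ| = 90° − |δ| = 90° − 7.5° = 82.5° in the northern hemisphere.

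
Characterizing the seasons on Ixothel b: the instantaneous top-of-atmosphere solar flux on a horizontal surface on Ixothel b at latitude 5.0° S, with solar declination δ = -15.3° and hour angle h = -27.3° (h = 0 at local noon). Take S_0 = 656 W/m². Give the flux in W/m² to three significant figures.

cos θ_z = sin ϕ sin δ + cos ϕ cos δ cos h = 0.022998 + 0.853861 = 0.876859.
Flux = S_0 · cos θ_z = 656 × 0.876859 = 575.2 W/m².

575 W/m²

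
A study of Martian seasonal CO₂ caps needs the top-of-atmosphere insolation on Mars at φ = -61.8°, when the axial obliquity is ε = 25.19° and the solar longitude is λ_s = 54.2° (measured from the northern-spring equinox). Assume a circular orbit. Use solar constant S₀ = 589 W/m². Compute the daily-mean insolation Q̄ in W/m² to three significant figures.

Q̄ ≈ 14.0 W/m²

Solar declination: sin δ = sin ε · sin λ_s = sin 25.19° × sin 54.2° = 0.34521, so δ = +20.194°.
cos H₀ = −tan(-61.8°) tan(+20.194°) = 0.6860, H₀ = 0.8149 rad.
Bracket: H₀ sin φ sin δ + cos φ cos δ sin H₀ = 0.8149×-0.88130×0.34521 + 0.47255×0.93853×0.72762 = -0.247920 + 0.322701 = 0.074781.
Q̄ = (S₀/π) × [bracket] = (589/π) × 0.074781 = 14.02 W/m².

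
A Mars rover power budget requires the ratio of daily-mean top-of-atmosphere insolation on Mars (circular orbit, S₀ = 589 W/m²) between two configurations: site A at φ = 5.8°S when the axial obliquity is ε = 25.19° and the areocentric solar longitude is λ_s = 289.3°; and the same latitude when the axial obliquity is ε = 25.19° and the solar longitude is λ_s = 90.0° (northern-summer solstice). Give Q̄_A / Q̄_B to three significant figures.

Q̄_A / Q̄_B ≈ 1.17

— Configuration A (φ=-5.8°):
sin δ = sin 25.19° × sin 289.3° = -0.40170, so δ = -23.685°.
cos H₀ = −tan(-5.8°) tan(-23.685°) = -0.0446, H₀ = 1.6154 rad.
Bracket: H₀ sin φ sin δ + cos φ cos δ sin H₀ = 1.6154×-0.10106×-0.40170 + 0.99488×0.91577×0.99901 = 0.065578 + 0.910179 = 0.975757.
Q̄ = (S₀/π) × [bracket] = (589/π) × 0.975757 = 182.94 W/m².
— Configuration B (φ=-5.8°):
Solar declination: sin δ = sin ε · sin λ_s = sin 25.19° × sin 90.0° = 0.42562, so δ = +25.190°.
cos H₀ = −tan(-5.8°) tan(+25.190°) = 0.0478, H₀ = 1.5230 rad.
Bracket: H₀ sin φ sin δ + cos φ cos δ sin H₀ = 1.5230×-0.10106×0.42562 + 0.99488×0.90490×0.99886 = -0.065509 + 0.899241 = 0.833732.
Q̄ = (S₀/π) × [bracket] = (589/π) × 0.833732 = 156.31 W/m².
Ratio Q̄_A / Q̄_B = 182.94 / 156.31 = 1.170.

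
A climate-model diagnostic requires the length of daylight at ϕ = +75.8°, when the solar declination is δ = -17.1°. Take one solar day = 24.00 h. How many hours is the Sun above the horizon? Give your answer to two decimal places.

0.00 h

cos h₀ = −tan ϕ · tan δ = 1.2158 ≥ 1, so the Sun never rises (polar night) and h₀ = 0.
Daylight = 2h₀/(2π) × 24.00 h = (0.0000/π) × 24.00 = 0.00 h.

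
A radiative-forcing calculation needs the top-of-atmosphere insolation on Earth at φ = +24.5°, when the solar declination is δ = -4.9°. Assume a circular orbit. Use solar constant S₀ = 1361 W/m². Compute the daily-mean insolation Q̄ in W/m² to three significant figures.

cos H₀ = −tan(+24.5°) tan(-4.900°) = 0.0391, H₀ = 1.5317 rad.
Bracket: H₀ sin φ sin δ + cos φ cos δ sin H₀ = 1.5317×0.41469×-0.08542 + 0.90996×0.99635×0.99924 = -0.054257 + 0.905950 = 0.851693.
Q̄ = (S₀/π) × [bracket] = (1361/π) × 0.851693 = 369.0 W/m².

Q̄ ≈ 369 W/m²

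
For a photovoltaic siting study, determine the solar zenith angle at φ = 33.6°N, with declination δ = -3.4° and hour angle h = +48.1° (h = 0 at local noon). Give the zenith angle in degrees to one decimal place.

θ_z = 58.5°

cos θ_z = sin φ sin δ + cos φ cos δ cos h = -0.032820 + 0.555273 = 0.522453.
θ_z = arccos(0.522453) = 58.5°.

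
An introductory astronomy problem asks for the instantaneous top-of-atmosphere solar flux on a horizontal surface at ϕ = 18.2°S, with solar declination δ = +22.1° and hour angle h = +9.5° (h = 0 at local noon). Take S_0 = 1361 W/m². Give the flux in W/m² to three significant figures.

1.02e+03 W/m²

cos θ_z = sin ϕ sin δ + cos ϕ cos δ cos h = -0.117508 + 0.868105 = 0.750597.
Flux = S_0 · cos θ_z = 1361 × 0.750597 = 1022 W/m².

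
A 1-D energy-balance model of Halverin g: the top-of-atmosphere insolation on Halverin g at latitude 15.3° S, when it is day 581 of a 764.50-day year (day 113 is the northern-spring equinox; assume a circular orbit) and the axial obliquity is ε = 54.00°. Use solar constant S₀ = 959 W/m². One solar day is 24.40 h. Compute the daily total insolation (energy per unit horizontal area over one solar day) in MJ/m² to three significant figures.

28.2 MJ/m²

Solar longitude: λ_s = 360° × (581 − 113)/764.50 = 220.379°.
sin δ = sin 54.00° × sin 220.379° = -0.52412, so δ = -31.609°.
cos H₀ = −tan(-15.3°) tan(-31.609°) = -0.1684, H₀ = 1.7400 rad.
Bracket: H₀ sin φ sin δ + cos φ cos δ sin H₀ = 1.7400×-0.26387×-0.52412 + 0.96456×0.85165×0.98573 = 0.240641 + 0.809745 = 1.050386.
Q̄ = (S₀/π) × [bracket] = (959/π) × 1.050386 = 320.64 W/m².
Daily total = Q̄ × 24.40 h × 3600 s/h = 320.64 × 24.40 × 3600 / 10⁶ = 28.17 MJ/m².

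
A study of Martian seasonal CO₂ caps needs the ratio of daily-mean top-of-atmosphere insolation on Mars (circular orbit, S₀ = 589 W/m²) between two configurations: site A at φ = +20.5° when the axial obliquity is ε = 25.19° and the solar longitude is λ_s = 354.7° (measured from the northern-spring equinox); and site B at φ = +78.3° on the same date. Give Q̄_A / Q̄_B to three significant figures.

— Configuration A (φ=+20.5°):
Solar declination: sin δ = sin ε · sin λ_s = sin 25.19° × sin 354.7° = -0.03931, so δ = -2.253°.
cos H₀ = −tan(+20.5°) tan(-2.253°) = 0.0147, H₀ = 1.5561 rad.
Bracket: H₀ sin φ sin δ + cos φ cos δ sin H₀ = 1.5561×0.35021×-0.03931 + 0.93667×0.99923×0.99989 = -0.021422 + 0.935846 = 0.914424.
Q̄ = (S₀/π) × [bracket] = (589/π) × 0.914424 = 171.44 W/m².
— Configuration B (φ=+78.3°):
cos H₀ = −tan(+78.3°) tan(-2.253°) = 0.1900, H₀ = 1.3796 rad.
Bracket: H₀ sin φ sin δ + cos φ cos δ sin H₀ = 1.3796×0.97922×-0.03931 + 0.20279×0.99923×0.98179 = -0.053105 + 0.198944 = 0.145839.
Q̄ = (S₀/π) × [bracket] = (589/π) × 0.145839 = 27.343 W/m².
Ratio Q̄_A / Q̄_B = 171.44 / 27.343 = 6.270.

Q̄_A / Q̄_B ≈ 6.27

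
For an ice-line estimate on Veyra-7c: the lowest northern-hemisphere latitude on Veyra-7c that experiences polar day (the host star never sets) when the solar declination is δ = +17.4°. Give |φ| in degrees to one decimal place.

|φ| = 72.6°

Polar day requires cos H₀ = −tan φ tan δ ≤ −1, i.e. tan φ tan δ ≥ 1.
The boundary is |tan φ| · |tan δ| = 1, so |φ| = 90° − |δ| = 90° − 17.4° = 72.6° in the northern hemisphere.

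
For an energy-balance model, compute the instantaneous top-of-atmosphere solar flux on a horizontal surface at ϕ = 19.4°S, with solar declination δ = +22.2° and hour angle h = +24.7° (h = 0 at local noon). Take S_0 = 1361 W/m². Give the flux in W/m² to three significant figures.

909 W/m²

cos θ_z = sin ϕ sin δ + cos ϕ cos δ cos h = -0.125504 + 0.793402 = 0.667898.
Flux = S_0 · cos θ_z = 1361 × 0.667898 = 909.0 W/m².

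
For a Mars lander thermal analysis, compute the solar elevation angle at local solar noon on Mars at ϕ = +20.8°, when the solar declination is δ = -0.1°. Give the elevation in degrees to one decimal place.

69.1°

At local noon the hour angle is zero, so the zenith angle equals |ϕ − δ| = |+20.8° − (-0.100°)| = 20.900°.
Elevation = 90° − 20.900° = 69.1°.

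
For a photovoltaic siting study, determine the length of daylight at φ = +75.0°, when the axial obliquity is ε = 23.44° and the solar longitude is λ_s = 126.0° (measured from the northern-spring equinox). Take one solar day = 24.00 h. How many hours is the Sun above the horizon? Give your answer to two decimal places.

Solar declination: sin δ = sin ε · sin λ_s = sin 23.44° × sin 126.0° = 0.32182, so δ = +18.773°.
Sunrise equation: cos H₀ = −tan φ · tan δ = -1.2685 ≤ −1, so the Sun never sets (polar day) and H₀ = π.
Daylight = 2H₀/(2π) × 24.00 h = (3.1416/π) × 24.00 = 24.00 h.

24.00 h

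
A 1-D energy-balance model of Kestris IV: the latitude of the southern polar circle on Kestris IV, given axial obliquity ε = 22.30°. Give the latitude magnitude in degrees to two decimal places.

67.70°

The polar circle is the lowest latitude that experiences at least one full rotation of continuous darkness at the northern-summer solstice; it lies at |ϕ| = 90° − ε = 90° − 22.30° = 67.70°.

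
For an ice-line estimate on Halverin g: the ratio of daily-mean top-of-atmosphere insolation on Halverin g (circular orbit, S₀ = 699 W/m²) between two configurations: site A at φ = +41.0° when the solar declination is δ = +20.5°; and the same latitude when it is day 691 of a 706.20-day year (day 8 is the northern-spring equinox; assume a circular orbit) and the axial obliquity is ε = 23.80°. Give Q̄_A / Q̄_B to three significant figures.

— Configuration A (φ=+41.0°):
cos H₀ = −tan(+41.0°) tan(+20.500°) = -0.3250, H₀ = 1.9018 rad.
Bracket: H₀ sin φ sin δ + cos φ cos δ sin H₀ = 1.9018×0.65606×0.35021 + 0.75471×0.93667×0.94571 = 0.436955 + 0.668536 = 1.105491.
Q̄ = (S₀/π) × [bracket] = (699/π) × 1.105491 = 245.97 W/m².
— Configuration B (φ=+41.0°):
Solar longitude: λ_s = 360° × (691 − 8)/706.20 = 348.173°.
sin δ = sin 23.80° × sin 348.173° = -0.08271, so δ = -4.744°.
cos H₀ = −tan(+41.0°) tan(-4.744°) = 0.0721, H₀ = 1.4986 rad.
Bracket: H₀ sin φ sin δ + cos φ cos δ sin H₀ = 1.4986×0.65606×-0.08271 + 0.75471×0.99657×0.99739 = -0.081318 + 0.750158 = 0.668840.
Q̄ = (S₀/π) × [bracket] = (699/π) × 0.668840 = 148.82 W/m².
Ratio Q̄_A / Q̄_B = 245.97 / 148.82 = 1.653.

Q̄_A / Q̄_B ≈ 1.65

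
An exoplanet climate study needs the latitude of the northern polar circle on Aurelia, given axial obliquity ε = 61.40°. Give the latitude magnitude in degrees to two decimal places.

The polar circle is the lowest latitude that experiences at least one full rotation of continuous daylight at the northern-summer solstice; it lies at |ϕ| = 90° − ε = 90° − 61.40° = 28.60°.

28.60°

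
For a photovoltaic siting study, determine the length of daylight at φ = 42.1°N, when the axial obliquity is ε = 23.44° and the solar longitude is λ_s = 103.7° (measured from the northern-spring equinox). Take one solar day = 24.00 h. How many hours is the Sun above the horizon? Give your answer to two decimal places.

14.97 h

Solar declination: sin δ = sin ε · sin λ_s = sin 23.44° × sin 103.7° = 0.38647, so δ = +22.735°.
cos H₀ = −tan φ · tan δ = −tan(+42.1°) × tan(+22.735°) = -0.3786, so H₀ = 1.9591 rad = 112.25°.
Daylight = 2H₀/(2π) × 24.00 h = (1.9591/π) × 24.00 = 14.97 h.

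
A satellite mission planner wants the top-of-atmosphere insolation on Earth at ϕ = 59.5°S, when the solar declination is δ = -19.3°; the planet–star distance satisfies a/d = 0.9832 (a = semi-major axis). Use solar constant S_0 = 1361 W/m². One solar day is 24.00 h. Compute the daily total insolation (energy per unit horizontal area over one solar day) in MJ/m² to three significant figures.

cos h₀ = −tan(-59.5°) tan(-19.300°) = -0.5945, h₀ = 2.2075 rad.
Bracket: h₀ sin ϕ sin δ + cos ϕ cos δ sin h₀ = 2.2075×-0.86163×-0.33051 + 0.50754×0.94380×0.80409 = 0.628646 + 0.385172 = 1.013818.
Inverse-square distance factor (a/d)² = 0.9832² = 0.966682.
Q̄ = (S_0/π) × 0.966682 × [bracket] = (1361/π) × 0.966682 × 1.013818 = 424.57 W/m².
Daily total = Q̄ × 24.00 h × 3600 s/h = 424.57 × 24.00 × 3600 / 10⁶ = 36.68 MJ/m².

36.7 MJ/m²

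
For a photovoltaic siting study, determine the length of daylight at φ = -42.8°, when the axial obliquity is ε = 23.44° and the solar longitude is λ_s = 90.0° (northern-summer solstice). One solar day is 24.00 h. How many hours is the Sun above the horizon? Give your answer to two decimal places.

Solar declination: sin δ = sin ε · sin λ_s = sin 23.44° × sin 90.0° = 0.39779, so δ = +23.440°.
cos H₀ = −tan φ · tan δ = −tan(-42.8°) × tan(+23.440°) = 0.4015, so H₀ = 1.1577 rad = 66.33°.
Daylight = 2H₀/(2π) × 24.00 h = (1.1577/π) × 24.00 = 8.84 h.

8.84 h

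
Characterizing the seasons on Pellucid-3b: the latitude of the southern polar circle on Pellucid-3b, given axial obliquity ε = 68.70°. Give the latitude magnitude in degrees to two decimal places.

21.30°

The polar circle is the lowest latitude that experiences at least one full rotation of continuous darkness at the northern-summer solstice; it lies at |φ| = 90° − ε = 90° − 68.70° = 21.30°.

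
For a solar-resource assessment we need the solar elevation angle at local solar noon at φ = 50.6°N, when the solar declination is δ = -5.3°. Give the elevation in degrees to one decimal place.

34.1°

At local noon the hour angle is zero, so the zenith angle equals |φ − δ| = |+50.6° − (-5.300°)| = 55.900°.
Elevation = 90° − 55.900° = 34.1°.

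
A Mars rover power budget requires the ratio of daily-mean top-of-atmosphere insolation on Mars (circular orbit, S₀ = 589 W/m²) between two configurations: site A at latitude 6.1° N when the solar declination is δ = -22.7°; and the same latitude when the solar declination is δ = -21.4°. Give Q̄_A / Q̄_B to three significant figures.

Q̄_A / Q̄_B ≈ 0.986

— Configuration A (φ=+6.1°):
cos H₀ = −tan(+6.1°) tan(-22.700°) = 0.0447, H₀ = 1.5261 rad.
Bracket: H₀ sin φ sin δ + cos φ cos δ sin H₀ = 1.5261×0.10626×-0.38591 + 0.99434×0.92254×0.99900 = -0.062580 + 0.916401 = 0.853821.
Q̄ = (S₀/π) × [bracket] = (589/π) × 0.853821 = 160.08 W/m².
— Configuration B (φ=+6.1°):
cos H₀ = −tan(+6.1°) tan(-21.400°) = 0.0419, H₀ = 1.5289 rad.
Bracket: H₀ sin φ sin δ + cos φ cos δ sin H₀ = 1.5289×0.10626×-0.36488 + 0.99434×0.93106×0.99912 = -0.059279 + 0.924976 = 0.865697.
Q̄ = (S₀/π) × [bracket] = (589/π) × 0.865697 = 162.30 W/m².
Ratio Q̄_A / Q̄_B = 160.08 / 162.30 = 0.9863.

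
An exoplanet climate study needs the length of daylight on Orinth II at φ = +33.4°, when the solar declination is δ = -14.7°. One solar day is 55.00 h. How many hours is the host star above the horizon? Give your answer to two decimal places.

cos H₀ = −tan φ · tan δ = −tan(+33.4°) × tan(-14.700°) = 0.1730, so H₀ = 1.3969 rad = 80.04°.
Daylight = 2H₀/(2π) × 55.00 h = (1.3969/π) × 55.00 = 24.46 h.

24.46 h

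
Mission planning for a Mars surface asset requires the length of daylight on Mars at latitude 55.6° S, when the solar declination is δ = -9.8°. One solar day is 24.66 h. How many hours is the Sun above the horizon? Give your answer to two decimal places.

cos h₀ = −tan ϕ · tan δ = −tan(-55.6°) × tan(-9.800°) = -0.2523, so h₀ = 1.8258 rad = 104.61°.
Daylight = 2h₀/(2π) × 24.66 h = (1.8258/π) × 24.66 = 14.33 h.

14.33 h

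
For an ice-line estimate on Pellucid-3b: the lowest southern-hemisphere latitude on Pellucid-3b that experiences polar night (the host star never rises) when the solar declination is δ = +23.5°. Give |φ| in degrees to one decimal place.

|φ| = 66.5°

Polar night requires cos H₀ = −tan φ tan δ ≥ 1, i.e. tan φ tan δ ≤ −1.
The boundary is |tan φ| · |tan δ| = 1, so |φ| = 90° − |δ| = 90° − 23.5° = 66.5° in the southern hemisphere.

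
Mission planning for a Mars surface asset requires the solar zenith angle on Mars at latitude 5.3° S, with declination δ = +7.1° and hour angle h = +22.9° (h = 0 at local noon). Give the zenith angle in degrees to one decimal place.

cos θ_z = sin φ sin δ + cos φ cos δ cos h = -0.011417 + 0.910214 = 0.898797.
θ_z = arccos(0.898797) = 26.0°.

θ_z = 26.0°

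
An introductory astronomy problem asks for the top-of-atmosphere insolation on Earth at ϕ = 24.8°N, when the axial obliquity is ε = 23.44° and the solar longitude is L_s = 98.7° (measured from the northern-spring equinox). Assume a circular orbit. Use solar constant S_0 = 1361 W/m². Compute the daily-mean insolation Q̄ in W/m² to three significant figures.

Solar declination: sin δ = sin ε · sin L_s = sin 23.44° × sin 98.7° = 0.39321, so δ = +23.154°.
cos h₀ = −tan(+24.8°) tan(+23.154°) = -0.1976, h₀ = 1.7697 rad.
Bracket: h₀ sin ϕ sin δ + cos ϕ cos δ sin h₀ = 1.7697×0.41945×0.39321 + 0.90778×0.91945×0.98028 = 0.291880 + 0.818199 = 1.110079.
Q̄ = (S_0/π) × [bracket] = (1361/π) × 1.110079 = 480.9 W/m².

Q̄ ≈ 481 W/m²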